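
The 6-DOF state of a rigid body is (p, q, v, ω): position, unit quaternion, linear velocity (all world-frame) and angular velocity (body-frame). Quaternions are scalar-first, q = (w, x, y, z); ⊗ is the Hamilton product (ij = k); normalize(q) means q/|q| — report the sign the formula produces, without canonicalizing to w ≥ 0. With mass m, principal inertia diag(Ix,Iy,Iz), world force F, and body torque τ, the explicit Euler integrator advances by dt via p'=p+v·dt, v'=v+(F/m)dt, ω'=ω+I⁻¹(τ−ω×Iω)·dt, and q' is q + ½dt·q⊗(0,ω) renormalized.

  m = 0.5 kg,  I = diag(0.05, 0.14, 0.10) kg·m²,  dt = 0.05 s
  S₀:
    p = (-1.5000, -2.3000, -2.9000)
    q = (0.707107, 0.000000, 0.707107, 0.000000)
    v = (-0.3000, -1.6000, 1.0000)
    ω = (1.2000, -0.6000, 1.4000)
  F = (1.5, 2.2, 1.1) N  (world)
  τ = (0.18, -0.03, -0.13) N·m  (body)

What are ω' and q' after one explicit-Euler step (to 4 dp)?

ω' = (1.3464, -0.5807, 1.3674)
q' = (0.7169, 0.0459, 0.6957, 0.0035)

angular accel α = (2.9280, 0.3857, -0.6520)
ω + α·dt = (1.3464, -0.5807, 1.3674)
Hamilton product q⊗(0,ω) = (0.4242642, 1.8384782, -0.4242642, 0.1414214)
updated quaternion q' = (0.7169, 0.0459, 0.6957, 0.0035)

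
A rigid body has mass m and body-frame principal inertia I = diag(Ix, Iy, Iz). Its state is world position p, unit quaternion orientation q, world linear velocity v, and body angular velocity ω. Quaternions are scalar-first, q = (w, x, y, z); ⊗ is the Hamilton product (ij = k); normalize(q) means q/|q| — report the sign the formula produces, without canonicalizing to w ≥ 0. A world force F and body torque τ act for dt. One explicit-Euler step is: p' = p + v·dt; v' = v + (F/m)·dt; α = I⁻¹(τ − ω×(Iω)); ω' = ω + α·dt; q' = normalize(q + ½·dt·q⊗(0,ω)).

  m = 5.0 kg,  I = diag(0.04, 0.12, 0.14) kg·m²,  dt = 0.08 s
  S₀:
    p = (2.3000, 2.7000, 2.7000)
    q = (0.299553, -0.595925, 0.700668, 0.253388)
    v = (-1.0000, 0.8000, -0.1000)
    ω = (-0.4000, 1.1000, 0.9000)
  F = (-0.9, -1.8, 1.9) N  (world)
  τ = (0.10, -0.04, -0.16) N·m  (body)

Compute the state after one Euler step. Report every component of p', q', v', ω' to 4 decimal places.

p' = (2.2200, 2.7640, 2.6920)
q' = (0.2496, -0.5856, 0.7300, 0.2487)
v' = (-1.0144, 0.7712, -0.0696)
ω' = (-0.2396, 1.0493, 0.8287)

a = (-0.1800, -0.3600, 0.3800)
p + v·dt = (2.2200, 2.7640, 2.6920)
v' = v + a·dt = (-1.0144, 0.7712, -0.0696)
ω×(Iω) gyroscopic = (0.0198, 0.0360, -0.0352)
angular accel α = (2.0050, -0.6333, -0.8914)
ω' = ω + α·dt = (-0.2396, 1.0493, 0.8287)
Hamilton product q⊗(0,ω) = (-1.2371540, 0.2320532, 0.7644856, -0.1056526)
updated quaternion q' = (0.2496, -0.5856, 0.7300, 0.2487)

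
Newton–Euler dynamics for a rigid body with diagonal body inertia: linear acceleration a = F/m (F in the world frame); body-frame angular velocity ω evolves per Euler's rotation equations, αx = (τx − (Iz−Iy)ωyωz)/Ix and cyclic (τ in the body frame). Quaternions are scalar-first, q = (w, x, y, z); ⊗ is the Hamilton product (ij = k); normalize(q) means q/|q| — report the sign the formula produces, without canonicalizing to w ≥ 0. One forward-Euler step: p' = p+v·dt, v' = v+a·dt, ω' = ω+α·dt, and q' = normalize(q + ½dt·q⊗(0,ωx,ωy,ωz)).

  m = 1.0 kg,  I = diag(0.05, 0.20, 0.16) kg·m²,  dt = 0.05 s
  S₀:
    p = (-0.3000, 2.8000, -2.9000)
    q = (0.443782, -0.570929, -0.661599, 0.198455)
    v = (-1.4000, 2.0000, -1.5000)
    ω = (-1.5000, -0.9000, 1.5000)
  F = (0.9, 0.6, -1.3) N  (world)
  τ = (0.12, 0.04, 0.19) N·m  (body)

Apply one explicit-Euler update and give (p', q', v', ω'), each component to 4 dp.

precession coupling ω×(Iω) = (0.0540, 0.2475, 0.2025)
(τ − ω×Iω)/I = (1.3200, -1.0375, -0.0781)
ω' = ω + α·dt = (-1.4340, -0.9519, 1.4961)
q⊗(0,ω) = (-1.7495151, -1.4794620, 0.1593072, 0.1871106)
updated quaternion q' = (0.3994, -0.6069, -0.6565, 0.2028)
p' = p + v·dt = (-0.3700, 2.9000, -2.9750)
v + (F/m)dt = (-1.3550, 2.0300, -1.5650)

p' = (-0.3700, 2.9000, -2.9750)
q' = (0.3994, -0.6069, -0.6565, 0.2028)
v' = (-1.3550, 2.0300, -1.5650)
ω' = (-1.4340, -0.9519, 1.4961)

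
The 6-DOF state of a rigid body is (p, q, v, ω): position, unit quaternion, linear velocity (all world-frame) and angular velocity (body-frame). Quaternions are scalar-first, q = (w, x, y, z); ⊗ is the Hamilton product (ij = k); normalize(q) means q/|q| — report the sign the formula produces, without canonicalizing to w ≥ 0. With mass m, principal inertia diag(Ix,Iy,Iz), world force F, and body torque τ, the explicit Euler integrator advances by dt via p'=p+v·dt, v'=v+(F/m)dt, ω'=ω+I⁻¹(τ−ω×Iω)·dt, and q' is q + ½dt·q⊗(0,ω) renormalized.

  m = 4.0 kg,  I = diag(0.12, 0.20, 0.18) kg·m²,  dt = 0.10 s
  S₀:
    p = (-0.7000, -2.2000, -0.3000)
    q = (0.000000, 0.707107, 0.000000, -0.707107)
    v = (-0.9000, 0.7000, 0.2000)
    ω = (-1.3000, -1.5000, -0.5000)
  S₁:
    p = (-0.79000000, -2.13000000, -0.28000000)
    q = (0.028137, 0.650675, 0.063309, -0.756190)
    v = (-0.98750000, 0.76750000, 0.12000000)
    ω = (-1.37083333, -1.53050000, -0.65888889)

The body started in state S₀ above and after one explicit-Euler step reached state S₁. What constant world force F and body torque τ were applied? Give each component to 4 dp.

F = (-3.5000, 2.7000, -3.2000)
τ = (-0.1000, -0.1000, -0.1300)

Δω = ω₁−ω₀ = (-0.07083333, -0.03050000, -0.15888889)
ω₀×(Iω₀) = (-0.0150, -0.0390, 0.1560)
I·α + gyro = (-0.1000, -0.1000, -0.1300)
v₁ − v₀ = (-0.08750000, 0.06750000, -0.08000000)
F = m·Δv/dt = (-3.5000, 2.7000, -3.2000)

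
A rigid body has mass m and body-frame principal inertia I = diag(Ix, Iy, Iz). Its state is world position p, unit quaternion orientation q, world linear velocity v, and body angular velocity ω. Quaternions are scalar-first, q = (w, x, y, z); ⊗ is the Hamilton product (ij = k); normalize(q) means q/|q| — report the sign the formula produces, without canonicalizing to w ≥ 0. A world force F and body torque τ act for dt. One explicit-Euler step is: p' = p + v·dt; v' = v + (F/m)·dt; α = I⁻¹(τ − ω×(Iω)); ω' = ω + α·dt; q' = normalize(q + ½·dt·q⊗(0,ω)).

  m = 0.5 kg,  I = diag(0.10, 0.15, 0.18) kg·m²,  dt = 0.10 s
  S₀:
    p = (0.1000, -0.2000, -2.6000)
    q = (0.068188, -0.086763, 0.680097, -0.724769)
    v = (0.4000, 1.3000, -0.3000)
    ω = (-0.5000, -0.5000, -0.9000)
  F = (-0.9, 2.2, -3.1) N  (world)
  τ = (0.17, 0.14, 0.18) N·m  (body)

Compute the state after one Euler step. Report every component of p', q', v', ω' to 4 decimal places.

new position p' = (0.1400, -0.0700, -2.6300)
new velocity v' = (0.2200, 1.7400, -0.9200)
α = I⁻¹(τ − ω×Iω) = (1.5650, 1.1733, 0.9306)
new body rate ω' = (-0.3435, -0.3827, -0.8069)
2q̇ = q⊗(0,ω) = (-0.3556251, -1.0085658, 0.2502038, 0.3220608)
q + ½dt·q⊗(0,ω), renormalized = (0.0503, -0.1370, 0.6915, -0.7075)

p' = (0.1400, -0.0700, -2.6300)
q' = (0.0503, -0.1370, 0.6915, -0.7075)
v' = (0.2200, 1.7400, -0.9200)
ω' = (-0.3435, -0.3827, -0.8069)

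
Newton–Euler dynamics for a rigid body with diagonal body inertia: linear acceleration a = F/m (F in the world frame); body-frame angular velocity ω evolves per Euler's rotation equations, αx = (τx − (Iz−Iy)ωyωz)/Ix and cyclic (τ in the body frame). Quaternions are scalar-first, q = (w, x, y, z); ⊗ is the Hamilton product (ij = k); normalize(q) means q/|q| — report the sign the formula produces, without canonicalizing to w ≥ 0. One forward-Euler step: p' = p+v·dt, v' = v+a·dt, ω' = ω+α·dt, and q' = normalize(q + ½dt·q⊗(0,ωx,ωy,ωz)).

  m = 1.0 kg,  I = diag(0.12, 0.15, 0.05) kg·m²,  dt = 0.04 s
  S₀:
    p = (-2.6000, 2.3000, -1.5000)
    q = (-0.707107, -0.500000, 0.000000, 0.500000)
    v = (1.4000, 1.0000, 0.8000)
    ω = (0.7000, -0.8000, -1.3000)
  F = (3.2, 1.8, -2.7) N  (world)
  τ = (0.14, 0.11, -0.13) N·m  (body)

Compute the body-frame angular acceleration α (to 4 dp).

ω×(Iω) gyroscopic = (-0.1040, -0.0637, -0.0168)
(τ − ω×Iω)/I = (2.0333, 1.1580, -2.2640)

α = (2.0333, 1.1580, -2.2640)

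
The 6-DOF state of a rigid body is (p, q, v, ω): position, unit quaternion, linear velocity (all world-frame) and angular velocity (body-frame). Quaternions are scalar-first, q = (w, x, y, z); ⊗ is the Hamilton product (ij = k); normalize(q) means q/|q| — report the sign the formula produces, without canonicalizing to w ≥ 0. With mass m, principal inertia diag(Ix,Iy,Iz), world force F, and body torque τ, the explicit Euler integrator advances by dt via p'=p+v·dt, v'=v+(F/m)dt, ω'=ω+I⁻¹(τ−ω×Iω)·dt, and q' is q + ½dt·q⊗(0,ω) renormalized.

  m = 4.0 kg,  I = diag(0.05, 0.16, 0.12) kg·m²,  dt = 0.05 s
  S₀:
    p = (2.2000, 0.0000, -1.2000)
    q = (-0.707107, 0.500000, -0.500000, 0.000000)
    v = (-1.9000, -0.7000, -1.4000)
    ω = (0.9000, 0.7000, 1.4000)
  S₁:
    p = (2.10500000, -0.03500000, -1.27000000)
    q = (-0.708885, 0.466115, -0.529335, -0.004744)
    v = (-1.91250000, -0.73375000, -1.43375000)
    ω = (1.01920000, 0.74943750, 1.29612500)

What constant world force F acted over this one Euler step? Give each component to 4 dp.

F = (-1.0000, -2.7000, -2.7000)

velocity change Δv = (-0.01250000, -0.03375000, -0.03375000)
m·(v₁−v₀)/dt = (-1.0000, -2.7000, -2.7000)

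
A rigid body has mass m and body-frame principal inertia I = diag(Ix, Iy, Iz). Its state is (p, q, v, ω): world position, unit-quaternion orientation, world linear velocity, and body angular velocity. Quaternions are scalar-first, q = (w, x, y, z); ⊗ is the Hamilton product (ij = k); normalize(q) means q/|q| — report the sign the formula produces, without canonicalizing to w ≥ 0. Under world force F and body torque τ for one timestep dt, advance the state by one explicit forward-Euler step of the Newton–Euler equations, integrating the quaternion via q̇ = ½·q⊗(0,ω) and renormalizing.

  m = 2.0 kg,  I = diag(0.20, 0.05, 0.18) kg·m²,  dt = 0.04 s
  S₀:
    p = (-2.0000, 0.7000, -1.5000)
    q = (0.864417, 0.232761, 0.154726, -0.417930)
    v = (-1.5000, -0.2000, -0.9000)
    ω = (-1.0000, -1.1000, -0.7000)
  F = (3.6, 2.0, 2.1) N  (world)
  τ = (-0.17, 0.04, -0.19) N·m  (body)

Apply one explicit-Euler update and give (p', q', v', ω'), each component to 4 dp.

p' = p + v·dt = (-2.0600, 0.6920, -1.5360)
v + (F/m)dt = (-1.4280, -0.1600, -0.8580)
α = I⁻¹(τ − ω×Iω) = (-1.3505, 0.5200, -0.1389)
new body rate ω' = (-1.0540, -1.0792, -0.7056)
Hamilton product q⊗(0,ω) = (0.1104086, -1.4324482, -0.3699960, -0.7064030)
updated quaternion q' = (0.8662, 0.2040, 0.1472, -0.4318)

p' = (-2.0600, 0.6920, -1.5360)
q' = (0.8662, 0.2040, 0.1472, -0.4318)
v' = (-1.4280, -0.1600, -0.8580)
ω' = (-1.0540, -1.0792, -0.7056)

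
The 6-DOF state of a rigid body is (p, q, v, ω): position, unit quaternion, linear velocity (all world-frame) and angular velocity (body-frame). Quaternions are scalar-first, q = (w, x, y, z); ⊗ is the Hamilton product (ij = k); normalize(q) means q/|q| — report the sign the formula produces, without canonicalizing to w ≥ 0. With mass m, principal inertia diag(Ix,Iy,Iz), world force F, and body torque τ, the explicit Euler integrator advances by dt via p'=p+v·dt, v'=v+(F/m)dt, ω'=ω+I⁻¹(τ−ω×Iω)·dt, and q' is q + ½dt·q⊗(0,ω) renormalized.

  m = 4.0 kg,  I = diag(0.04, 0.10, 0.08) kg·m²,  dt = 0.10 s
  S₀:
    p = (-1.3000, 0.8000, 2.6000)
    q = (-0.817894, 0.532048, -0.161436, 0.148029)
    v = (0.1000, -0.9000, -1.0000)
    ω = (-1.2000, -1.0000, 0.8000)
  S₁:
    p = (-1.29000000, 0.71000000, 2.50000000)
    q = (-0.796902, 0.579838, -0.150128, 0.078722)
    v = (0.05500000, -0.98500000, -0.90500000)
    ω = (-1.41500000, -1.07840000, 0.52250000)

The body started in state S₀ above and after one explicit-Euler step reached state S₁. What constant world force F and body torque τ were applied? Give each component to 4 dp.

F = (-1.8000, -3.4000, 3.8000)
τ = (-0.0700, -0.0400, -0.1500)

velocity change Δv = (-0.04500000, -0.08500000, 0.09500000)
F = m·Δv/dt = (-1.8000, -3.4000, 3.8000)
ω₁ − ω₀ = (-0.21500000, -0.07840000, -0.27750000)
τ = I·(Δω/dt) + ω₀×(Iω₀) = (-0.0700, -0.0400, -0.1500)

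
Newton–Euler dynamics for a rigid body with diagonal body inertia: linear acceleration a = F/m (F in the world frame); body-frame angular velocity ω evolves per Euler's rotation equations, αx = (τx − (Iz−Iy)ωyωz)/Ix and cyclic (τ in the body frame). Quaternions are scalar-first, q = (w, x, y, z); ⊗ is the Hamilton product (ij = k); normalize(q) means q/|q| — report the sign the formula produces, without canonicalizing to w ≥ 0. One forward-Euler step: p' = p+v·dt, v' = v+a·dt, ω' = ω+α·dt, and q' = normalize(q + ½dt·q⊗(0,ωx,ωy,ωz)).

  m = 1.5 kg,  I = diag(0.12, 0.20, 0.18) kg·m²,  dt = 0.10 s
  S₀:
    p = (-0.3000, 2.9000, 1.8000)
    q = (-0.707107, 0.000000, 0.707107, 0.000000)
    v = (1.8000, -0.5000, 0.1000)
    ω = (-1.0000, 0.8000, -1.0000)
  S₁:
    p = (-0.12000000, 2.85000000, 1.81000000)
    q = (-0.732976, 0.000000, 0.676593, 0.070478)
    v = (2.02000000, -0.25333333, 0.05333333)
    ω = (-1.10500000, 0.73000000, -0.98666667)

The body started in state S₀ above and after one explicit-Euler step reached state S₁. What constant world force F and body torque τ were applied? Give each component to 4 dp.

F = (3.3000, 3.7000, -0.7000)
τ = (-0.1100, -0.2000, -0.0400)

Δω = ω₁−ω₀ = (-0.10500000, -0.07000000, 0.01333333)
applied torque τ = (-0.1100, -0.2000, -0.0400)
Δv = v₁−v₀ = (0.22000000, 0.24666667, -0.04666667)
applied force F = (3.3000, 3.7000, -0.7000)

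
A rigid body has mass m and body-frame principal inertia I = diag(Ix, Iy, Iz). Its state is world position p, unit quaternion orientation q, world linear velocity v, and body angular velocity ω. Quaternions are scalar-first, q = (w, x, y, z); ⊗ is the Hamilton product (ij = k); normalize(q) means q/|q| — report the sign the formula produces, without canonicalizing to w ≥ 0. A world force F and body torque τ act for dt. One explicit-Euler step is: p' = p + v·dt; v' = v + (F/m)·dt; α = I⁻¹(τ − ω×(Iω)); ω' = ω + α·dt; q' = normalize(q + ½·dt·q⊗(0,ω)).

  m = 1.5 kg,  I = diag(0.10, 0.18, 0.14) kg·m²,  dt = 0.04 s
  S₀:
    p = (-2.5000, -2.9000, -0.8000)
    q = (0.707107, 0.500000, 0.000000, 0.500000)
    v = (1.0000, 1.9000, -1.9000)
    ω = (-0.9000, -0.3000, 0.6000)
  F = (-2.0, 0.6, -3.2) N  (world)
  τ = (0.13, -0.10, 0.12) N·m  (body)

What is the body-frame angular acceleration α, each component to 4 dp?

gyro term ω×Iω = (0.0072, 0.0216, 0.0216)
α = I⁻¹(τ − ω×Iω) = (1.2280, -0.6756, 0.7029)

α = (1.2280, -0.6756, 0.7029)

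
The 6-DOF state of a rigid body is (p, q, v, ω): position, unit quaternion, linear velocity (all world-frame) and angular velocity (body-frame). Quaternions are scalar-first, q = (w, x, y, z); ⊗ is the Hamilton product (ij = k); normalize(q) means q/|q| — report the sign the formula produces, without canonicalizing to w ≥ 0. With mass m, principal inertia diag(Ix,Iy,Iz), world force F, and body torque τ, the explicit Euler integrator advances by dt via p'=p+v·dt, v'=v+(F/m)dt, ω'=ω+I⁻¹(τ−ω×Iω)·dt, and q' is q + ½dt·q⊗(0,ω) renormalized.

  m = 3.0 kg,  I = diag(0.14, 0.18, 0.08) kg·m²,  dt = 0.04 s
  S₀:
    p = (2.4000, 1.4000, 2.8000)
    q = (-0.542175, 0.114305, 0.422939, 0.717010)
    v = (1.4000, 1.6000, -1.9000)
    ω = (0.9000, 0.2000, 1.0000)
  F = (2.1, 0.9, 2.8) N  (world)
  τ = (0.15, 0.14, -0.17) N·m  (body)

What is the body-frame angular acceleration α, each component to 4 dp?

gyro term ω×Iω = (-0.0200, 0.0540, 0.0072)
angular accel α = (1.2143, 0.4778, -2.2150)

α = (1.2143, 0.4778, -2.2150)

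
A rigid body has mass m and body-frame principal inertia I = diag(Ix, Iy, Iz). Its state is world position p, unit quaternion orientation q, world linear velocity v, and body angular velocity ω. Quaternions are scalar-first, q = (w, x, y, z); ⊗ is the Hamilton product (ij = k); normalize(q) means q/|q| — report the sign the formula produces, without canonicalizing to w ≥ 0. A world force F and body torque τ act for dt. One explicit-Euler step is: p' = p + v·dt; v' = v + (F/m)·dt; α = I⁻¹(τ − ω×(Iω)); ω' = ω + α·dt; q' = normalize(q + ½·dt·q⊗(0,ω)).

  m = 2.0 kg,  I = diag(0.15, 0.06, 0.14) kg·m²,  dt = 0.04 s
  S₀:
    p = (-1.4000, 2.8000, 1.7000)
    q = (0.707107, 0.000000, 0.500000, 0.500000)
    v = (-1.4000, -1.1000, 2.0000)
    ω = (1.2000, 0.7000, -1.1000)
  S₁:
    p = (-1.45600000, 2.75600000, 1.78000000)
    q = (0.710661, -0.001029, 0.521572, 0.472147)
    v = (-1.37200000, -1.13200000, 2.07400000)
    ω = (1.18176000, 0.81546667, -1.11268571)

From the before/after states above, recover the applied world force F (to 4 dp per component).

velocity change Δv = (0.02800000, -0.03200000, 0.07400000)
m·(v₁−v₀)/dt = (1.4000, -1.6000, 3.7000)

F = (1.4000, -1.6000, 3.7000)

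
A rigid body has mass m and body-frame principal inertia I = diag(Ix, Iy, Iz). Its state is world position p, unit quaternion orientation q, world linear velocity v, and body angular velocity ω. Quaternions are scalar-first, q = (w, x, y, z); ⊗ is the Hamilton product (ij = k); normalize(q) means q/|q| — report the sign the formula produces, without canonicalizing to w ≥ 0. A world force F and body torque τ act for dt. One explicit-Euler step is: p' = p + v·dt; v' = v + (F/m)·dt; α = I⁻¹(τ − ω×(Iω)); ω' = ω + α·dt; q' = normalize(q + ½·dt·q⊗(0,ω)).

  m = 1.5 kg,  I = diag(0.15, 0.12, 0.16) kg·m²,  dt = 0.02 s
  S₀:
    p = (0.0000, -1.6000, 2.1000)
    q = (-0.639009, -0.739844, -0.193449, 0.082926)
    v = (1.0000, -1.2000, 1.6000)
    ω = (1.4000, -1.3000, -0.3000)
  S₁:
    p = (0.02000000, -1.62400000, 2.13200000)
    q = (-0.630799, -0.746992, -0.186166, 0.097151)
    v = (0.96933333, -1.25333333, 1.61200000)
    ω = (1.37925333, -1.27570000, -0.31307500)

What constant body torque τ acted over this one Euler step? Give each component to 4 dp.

τ = (-0.1400, 0.1500, -0.0500)

rate change Δω = (-0.02074667, 0.02430000, -0.01307500)
precession coupling = (0.0156, 0.0042, 0.0546)
τ = I·(Δω/dt) + ω₀×(Iω₀) = (-0.1400, 0.1500, -0.0500)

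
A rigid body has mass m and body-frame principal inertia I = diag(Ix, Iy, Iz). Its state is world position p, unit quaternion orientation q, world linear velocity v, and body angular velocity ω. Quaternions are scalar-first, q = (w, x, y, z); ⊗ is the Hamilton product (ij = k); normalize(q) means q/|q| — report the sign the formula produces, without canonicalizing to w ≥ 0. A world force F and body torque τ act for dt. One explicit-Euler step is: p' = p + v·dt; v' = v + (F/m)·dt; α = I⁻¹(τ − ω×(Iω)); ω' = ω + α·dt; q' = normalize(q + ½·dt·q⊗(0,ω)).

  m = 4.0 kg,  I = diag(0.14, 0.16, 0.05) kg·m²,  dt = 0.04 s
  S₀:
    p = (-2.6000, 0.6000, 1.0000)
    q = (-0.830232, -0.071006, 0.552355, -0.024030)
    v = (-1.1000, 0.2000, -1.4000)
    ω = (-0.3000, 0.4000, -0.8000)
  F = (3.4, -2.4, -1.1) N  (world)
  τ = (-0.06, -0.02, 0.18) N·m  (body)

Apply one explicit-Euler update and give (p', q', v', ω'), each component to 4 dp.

precession coupling ω×(Iω) = (0.0352, 0.0216, -0.0024)
α = I⁻¹(τ − ω×Iω) = (-0.6800, -0.2600, 3.6480)
new body rate ω' = (-0.3272, 0.3896, -0.6541)
q⊗(0,ω) = (-0.2614678, -0.1832024, -0.3816886, 0.8014897)
updated quaternion q' = (-0.8353, -0.0747, 0.5446, -0.0080)
p' = p + v·dt = (-2.6440, 0.6080, 0.9440)
v + (F/m)dt = (-1.0660, 0.1760, -1.4110)

p' = (-2.6440, 0.6080, 0.9440)
q' = (-0.8353, -0.0747, 0.5446, -0.0080)
v' = (-1.0660, 0.1760, -1.4110)
ω' = (-0.3272, 0.3896, -0.6541)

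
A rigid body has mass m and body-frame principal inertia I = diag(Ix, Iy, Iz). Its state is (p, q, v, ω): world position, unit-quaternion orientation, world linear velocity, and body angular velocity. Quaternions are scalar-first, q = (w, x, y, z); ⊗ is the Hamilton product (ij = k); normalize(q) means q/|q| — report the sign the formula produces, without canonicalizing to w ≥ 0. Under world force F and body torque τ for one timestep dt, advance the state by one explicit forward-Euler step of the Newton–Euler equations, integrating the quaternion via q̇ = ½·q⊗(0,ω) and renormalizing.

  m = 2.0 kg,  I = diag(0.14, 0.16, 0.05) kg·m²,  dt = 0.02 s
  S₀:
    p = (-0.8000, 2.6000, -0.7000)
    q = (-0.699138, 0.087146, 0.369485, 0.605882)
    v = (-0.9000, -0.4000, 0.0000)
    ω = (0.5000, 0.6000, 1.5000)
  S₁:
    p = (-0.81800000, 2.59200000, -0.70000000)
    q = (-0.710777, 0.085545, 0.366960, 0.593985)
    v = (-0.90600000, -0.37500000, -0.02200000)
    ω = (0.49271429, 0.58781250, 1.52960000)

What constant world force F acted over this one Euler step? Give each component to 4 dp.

F = (-0.6000, 2.5000, -2.2000)

velocity change Δv = (-0.00600000, 0.02500000, -0.02200000)
applied force F = (-0.6000, 2.5000, -2.2000)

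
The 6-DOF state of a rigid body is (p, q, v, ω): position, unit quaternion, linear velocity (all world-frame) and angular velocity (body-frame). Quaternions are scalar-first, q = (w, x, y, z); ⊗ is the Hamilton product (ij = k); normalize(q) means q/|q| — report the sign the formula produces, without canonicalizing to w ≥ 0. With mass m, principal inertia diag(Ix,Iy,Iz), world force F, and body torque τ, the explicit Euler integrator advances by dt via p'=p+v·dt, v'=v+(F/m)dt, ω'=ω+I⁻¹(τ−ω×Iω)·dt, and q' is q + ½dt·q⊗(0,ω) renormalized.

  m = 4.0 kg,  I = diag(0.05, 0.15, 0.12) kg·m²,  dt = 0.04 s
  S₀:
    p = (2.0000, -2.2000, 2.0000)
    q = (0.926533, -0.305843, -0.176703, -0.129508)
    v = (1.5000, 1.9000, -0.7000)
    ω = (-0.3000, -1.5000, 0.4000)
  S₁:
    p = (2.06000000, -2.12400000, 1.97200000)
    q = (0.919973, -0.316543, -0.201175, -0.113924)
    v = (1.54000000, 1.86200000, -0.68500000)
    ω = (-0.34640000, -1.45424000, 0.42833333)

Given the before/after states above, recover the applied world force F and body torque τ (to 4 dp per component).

F = (4.0000, -3.8000, 1.5000)
τ = (-0.0400, 0.1800, 0.1300)

v₁ − v₀ = (0.04000000, -0.03800000, 0.01500000)
m·(v₁−v₀)/dt = (4.0000, -3.8000, 1.5000)
Δω = ω₁−ω₀ = (-0.04640000, 0.04576000, 0.02833333)
ω₀×(Iω₀) = (0.0180, 0.0084, 0.0450)
applied torque τ = (-0.0400, 0.1800, 0.1300)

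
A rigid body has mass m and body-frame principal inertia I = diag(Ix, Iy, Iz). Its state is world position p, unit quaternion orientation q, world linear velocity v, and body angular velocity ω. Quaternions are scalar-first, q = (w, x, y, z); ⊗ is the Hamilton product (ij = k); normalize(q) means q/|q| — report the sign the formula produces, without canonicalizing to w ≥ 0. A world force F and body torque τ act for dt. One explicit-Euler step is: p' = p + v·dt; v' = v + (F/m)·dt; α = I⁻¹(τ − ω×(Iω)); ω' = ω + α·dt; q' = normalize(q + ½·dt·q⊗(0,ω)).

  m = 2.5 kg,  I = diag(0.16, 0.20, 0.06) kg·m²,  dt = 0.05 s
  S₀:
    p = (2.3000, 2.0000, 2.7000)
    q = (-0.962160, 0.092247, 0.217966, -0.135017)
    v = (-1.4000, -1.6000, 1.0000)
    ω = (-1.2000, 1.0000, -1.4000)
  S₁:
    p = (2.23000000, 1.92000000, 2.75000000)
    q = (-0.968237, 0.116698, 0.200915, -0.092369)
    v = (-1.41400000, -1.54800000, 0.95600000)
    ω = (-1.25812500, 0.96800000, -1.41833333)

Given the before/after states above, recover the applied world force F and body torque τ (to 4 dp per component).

rate change Δω = (-0.05812500, -0.03200000, -0.01833333)
applied torque τ = (0.0100, 0.0400, -0.0700)
velocity change Δv = (-0.01400000, 0.05200000, -0.04400000)
m·(v₁−v₀)/dt = (-0.7000, 2.6000, -2.2000)

F = (-0.7000, 2.6000, -2.2000)
τ = (0.0100, 0.0400, -0.0700)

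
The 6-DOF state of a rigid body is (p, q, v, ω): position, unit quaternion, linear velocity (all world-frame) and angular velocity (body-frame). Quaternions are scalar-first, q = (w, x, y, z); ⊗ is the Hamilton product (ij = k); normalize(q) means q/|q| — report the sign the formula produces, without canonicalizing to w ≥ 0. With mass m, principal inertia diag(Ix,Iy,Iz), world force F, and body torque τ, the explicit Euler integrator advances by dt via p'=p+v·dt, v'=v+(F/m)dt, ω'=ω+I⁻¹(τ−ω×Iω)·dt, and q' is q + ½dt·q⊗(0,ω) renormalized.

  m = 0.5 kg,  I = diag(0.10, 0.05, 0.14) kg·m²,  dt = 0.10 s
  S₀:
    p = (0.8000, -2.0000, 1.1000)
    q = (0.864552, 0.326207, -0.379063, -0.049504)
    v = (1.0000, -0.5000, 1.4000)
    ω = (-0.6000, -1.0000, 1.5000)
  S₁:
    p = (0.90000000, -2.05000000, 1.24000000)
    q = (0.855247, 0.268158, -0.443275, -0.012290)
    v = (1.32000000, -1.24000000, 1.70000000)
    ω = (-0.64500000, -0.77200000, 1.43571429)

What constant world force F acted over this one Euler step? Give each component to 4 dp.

Δv = v₁−v₀ = (0.32000000, -0.74000000, 0.30000000)
F = m·Δv/dt = (1.6000, -3.7000, 1.5000)

F = (1.6000, -3.7000, 1.5000)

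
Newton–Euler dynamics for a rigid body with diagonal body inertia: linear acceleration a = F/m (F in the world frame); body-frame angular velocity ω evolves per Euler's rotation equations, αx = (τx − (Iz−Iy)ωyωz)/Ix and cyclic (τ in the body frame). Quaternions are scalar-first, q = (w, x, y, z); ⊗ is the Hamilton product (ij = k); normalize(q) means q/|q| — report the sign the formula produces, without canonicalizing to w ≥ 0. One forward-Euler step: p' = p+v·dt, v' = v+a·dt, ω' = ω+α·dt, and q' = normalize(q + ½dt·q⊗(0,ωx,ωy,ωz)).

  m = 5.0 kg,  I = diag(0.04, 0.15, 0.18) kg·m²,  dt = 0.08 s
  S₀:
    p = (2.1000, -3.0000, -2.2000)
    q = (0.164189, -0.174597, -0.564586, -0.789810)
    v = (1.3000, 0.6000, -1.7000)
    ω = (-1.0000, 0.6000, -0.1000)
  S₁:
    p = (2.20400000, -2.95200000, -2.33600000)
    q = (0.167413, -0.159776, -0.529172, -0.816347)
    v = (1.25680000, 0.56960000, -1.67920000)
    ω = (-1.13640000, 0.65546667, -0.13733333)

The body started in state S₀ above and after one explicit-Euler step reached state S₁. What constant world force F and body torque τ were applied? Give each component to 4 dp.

F = (-2.7000, -1.9000, 1.3000)
τ = (-0.0700, 0.0900, -0.1500)

velocity change Δv = (-0.04320000, -0.03040000, 0.02080000)
m·(v₁−v₀)/dt = (-2.7000, -1.9000, 1.3000)
Δω = ω₁−ω₀ = (-0.13640000, 0.05546667, -0.03733333)
I·α + gyro = (-0.0700, 0.0900, -0.1500)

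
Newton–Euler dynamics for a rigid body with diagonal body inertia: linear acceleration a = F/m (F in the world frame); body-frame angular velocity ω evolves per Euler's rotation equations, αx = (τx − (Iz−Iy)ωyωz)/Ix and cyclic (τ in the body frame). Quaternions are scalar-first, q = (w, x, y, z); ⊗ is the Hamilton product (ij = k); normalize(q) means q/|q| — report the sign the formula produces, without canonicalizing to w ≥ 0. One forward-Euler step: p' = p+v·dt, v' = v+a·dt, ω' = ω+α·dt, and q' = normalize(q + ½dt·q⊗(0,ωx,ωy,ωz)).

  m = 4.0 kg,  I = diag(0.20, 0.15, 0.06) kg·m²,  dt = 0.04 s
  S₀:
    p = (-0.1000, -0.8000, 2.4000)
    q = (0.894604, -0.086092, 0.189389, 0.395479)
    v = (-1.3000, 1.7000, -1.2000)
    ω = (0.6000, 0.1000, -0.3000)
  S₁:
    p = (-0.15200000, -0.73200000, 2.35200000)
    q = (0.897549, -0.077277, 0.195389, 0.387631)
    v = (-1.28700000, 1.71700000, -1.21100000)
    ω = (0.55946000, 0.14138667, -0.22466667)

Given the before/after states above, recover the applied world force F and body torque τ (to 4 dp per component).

Δv = v₁−v₀ = (0.01300000, 0.01700000, -0.01100000)
F = m·Δv/dt = (1.3000, 1.7000, -1.1000)
Δω = ω₁−ω₀ = (-0.04054000, 0.04138667, 0.07533333)
τ = I·(Δω/dt) + ω₀×(Iω₀) = (-0.2000, 0.1300, 0.1100)

F = (1.3000, 1.7000, -1.1000)
τ = (-0.2000, 0.1300, 0.1100)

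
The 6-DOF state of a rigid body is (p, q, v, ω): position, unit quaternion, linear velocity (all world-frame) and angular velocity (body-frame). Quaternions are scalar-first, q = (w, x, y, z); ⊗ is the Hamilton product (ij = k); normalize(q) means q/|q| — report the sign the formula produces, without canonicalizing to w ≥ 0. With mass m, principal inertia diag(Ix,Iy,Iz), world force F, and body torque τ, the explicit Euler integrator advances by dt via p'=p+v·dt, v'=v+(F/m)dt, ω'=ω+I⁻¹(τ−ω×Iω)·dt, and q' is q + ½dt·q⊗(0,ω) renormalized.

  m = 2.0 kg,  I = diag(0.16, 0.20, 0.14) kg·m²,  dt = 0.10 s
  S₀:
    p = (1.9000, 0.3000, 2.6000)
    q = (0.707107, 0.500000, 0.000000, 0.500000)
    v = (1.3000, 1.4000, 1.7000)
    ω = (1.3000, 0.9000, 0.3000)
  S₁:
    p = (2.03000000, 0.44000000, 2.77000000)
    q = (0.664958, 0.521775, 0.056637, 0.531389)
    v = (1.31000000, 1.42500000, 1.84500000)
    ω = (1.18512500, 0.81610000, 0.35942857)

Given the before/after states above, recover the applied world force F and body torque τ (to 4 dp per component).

rate change Δω = (-0.11487500, -0.08390000, 0.05942857)
I·α + gyro = (-0.2000, -0.1600, 0.1300)
velocity change Δv = (0.01000000, 0.02500000, 0.14500000)
applied force F = (0.2000, 0.5000, 2.9000)

F = (0.2000, 0.5000, 2.9000)
τ = (-0.2000, -0.1600, 0.1300)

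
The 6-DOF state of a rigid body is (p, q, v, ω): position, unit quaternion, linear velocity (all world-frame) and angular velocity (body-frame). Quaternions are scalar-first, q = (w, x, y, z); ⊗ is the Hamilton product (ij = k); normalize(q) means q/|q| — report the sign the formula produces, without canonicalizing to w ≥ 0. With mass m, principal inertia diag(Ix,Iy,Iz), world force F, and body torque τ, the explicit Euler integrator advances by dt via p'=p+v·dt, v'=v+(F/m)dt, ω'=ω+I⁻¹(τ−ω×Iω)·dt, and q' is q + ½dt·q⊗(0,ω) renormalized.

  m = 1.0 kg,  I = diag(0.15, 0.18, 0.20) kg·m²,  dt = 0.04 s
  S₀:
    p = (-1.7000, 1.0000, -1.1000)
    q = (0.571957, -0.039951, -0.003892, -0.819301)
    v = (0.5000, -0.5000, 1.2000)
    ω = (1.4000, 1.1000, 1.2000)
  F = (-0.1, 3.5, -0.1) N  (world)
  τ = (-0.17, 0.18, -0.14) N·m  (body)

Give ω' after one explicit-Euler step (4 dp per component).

ω×(Iω) gyroscopic = (0.0264, -0.0840, 0.0462)
angular accel α = (-1.3093, 1.4667, -0.9310)
ω' = ω + α·dt = (1.3476, 1.1587, 1.1628)

ω' = (1.3476, 1.1587, 1.1628)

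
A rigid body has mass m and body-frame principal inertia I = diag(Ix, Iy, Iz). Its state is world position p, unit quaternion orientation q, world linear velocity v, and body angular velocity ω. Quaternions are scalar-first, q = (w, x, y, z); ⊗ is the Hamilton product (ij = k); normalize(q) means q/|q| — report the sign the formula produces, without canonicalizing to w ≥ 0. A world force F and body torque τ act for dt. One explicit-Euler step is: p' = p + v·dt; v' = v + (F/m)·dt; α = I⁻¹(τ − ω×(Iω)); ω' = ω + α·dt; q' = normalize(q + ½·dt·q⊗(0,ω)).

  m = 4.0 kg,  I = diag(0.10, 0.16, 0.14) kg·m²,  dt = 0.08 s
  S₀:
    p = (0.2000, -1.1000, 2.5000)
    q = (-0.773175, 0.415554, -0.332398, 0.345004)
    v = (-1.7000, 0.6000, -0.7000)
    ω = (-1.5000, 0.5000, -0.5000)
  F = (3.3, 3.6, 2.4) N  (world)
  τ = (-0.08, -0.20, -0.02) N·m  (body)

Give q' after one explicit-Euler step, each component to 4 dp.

q' = (-0.7331, 0.4607, -0.3595, 0.3481)

2q̇ = q⊗(0,ω) = (0.9620320, 1.1534595, -0.6963165, 0.0957675)
updated quaternion q' = (-0.7331, 0.4607, -0.3595, 0.3481)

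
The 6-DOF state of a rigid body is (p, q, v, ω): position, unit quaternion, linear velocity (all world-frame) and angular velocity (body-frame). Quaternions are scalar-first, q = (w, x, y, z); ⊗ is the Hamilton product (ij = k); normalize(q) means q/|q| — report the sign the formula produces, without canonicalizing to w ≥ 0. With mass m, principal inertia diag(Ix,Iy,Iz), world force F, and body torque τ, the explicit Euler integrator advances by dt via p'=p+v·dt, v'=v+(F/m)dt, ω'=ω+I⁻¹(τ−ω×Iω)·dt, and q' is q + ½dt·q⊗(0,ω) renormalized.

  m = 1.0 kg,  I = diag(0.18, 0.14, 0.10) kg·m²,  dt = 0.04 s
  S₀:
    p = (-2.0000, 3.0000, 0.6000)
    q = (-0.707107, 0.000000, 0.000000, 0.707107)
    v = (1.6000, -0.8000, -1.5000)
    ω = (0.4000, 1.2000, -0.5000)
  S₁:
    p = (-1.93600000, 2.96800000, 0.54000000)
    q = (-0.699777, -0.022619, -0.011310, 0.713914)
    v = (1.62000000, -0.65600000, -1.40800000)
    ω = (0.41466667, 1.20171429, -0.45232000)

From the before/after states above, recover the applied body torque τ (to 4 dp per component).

τ = (0.0900, -0.0100, 0.1000)

Δω = ω₁−ω₀ = (0.01466667, 0.00171429, 0.04768000)
applied torque τ = (0.0900, -0.0100, 0.1000)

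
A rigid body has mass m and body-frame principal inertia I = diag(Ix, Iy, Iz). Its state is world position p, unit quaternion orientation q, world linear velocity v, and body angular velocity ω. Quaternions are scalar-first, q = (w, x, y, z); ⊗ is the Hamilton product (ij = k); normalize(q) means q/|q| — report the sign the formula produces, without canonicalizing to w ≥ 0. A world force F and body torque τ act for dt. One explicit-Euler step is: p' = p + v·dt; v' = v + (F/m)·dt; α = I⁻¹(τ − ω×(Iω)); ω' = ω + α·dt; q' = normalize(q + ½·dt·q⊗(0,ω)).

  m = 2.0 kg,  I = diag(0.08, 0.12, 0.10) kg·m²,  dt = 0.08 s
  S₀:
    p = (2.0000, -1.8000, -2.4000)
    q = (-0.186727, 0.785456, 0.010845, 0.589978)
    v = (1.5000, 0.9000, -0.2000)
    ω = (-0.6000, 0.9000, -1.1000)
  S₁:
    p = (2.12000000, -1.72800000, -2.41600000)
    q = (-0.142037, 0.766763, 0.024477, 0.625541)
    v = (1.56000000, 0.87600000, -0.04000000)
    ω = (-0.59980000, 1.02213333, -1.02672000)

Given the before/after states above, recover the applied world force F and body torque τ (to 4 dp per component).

F = (1.5000, -0.6000, 4.0000)
τ = (0.0200, 0.1700, 0.0700)

v₁ − v₀ = (0.06000000, -0.02400000, 0.16000000)
m·(v₁−v₀)/dt = (1.5000, -0.6000, 4.0000)
rate change Δω = (0.00020000, 0.12213333, 0.07328000)
ω₀×(Iω₀) = (0.0198, -0.0132, -0.0216)
applied torque τ = (0.0200, 0.1700, 0.0700)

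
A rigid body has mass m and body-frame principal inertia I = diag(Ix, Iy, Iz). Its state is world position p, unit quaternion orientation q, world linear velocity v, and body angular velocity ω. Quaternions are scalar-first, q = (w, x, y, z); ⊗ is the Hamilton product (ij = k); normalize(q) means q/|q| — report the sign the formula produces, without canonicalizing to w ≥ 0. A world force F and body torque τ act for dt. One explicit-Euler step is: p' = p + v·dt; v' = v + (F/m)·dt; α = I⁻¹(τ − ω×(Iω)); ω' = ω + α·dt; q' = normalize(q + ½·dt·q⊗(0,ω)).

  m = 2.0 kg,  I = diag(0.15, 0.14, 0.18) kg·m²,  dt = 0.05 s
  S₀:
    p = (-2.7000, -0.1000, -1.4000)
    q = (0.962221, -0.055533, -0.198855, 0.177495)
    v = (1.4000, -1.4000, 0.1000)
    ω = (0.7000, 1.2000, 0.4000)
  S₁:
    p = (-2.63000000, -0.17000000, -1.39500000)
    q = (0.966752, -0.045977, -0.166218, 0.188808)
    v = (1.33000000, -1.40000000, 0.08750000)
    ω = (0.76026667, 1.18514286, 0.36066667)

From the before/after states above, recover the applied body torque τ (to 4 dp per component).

ω₁ − ω₀ = (0.06026667, -0.01485714, -0.03933333)
precession coupling = (0.0192, -0.0084, -0.0084)
applied torque τ = (0.2000, -0.0500, -0.1500)

τ = (0.2000, -0.0500, -0.1500)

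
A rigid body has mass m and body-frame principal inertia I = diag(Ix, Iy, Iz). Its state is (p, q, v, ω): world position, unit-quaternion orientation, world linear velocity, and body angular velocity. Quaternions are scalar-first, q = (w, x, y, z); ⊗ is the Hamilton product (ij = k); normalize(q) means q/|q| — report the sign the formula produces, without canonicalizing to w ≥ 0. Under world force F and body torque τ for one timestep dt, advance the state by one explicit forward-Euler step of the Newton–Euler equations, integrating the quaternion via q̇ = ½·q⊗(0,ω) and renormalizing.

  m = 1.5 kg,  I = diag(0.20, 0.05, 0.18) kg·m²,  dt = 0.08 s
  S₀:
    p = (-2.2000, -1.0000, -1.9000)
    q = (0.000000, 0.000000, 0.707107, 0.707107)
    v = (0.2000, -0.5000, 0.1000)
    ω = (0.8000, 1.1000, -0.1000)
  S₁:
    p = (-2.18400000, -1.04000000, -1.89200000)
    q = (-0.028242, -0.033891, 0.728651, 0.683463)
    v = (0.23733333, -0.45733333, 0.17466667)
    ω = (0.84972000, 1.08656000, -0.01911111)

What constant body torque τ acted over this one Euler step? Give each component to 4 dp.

Δω = ω₁−ω₀ = (0.04972000, -0.01344000, 0.08088889)
ω₀×(Iω₀) = (-0.0143, -0.0016, -0.1320)
applied torque τ = (0.1100, -0.0100, 0.0500)

τ = (0.1100, -0.0100, 0.0500)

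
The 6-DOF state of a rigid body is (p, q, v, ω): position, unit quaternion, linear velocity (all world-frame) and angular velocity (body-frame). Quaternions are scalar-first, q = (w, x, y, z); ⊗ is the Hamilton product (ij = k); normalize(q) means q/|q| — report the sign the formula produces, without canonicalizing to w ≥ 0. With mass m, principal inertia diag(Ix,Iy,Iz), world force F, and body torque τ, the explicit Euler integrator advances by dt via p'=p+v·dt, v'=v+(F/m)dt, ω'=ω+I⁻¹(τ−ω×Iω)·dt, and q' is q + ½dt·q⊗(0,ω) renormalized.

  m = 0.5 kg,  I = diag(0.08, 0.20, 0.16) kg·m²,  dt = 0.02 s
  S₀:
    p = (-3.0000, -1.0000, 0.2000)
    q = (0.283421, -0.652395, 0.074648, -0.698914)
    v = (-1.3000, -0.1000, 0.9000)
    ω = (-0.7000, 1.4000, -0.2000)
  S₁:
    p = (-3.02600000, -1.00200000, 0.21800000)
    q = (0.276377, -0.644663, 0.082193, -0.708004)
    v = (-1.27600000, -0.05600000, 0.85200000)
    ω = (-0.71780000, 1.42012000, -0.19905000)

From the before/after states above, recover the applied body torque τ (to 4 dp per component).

rate change Δω = (-0.01780000, 0.02012000, 0.00095000)
I·α + gyro = (-0.0600, 0.1900, -0.1100)

τ = (-0.0600, 0.1900, -0.1100)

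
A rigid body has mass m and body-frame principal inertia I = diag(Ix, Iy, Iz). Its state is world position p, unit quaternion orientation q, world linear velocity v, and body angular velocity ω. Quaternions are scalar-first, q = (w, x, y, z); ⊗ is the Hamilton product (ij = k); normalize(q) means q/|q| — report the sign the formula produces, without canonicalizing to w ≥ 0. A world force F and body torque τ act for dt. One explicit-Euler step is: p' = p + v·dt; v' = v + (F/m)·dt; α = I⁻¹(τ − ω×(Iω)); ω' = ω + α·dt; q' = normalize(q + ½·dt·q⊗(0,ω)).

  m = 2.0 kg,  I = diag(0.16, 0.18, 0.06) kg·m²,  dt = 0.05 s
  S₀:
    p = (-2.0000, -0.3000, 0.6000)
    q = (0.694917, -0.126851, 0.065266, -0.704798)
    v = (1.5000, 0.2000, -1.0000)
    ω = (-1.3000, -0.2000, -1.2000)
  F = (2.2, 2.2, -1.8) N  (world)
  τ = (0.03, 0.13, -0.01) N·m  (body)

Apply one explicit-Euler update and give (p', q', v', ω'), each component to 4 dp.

p' = (-1.9250, -0.2900, 0.5500)
q' = (0.6693, -0.1548, 0.0808, -0.7222)
v' = (1.5550, 0.2550, -1.0450)
ω' = (-1.2816, -0.2072, -1.2127)

a = F/m = (1.1000, 1.1000, -0.9000)
p + v·dt = (-1.9250, -0.2900, 0.5500)
v + (F/m)dt = (1.5550, 0.2550, -1.0450)
precession coupling ω×(Iω) = (-0.0288, 0.1560, 0.0052)
angular accel α = (0.3675, -0.1444, -0.2533)
ω + α·dt = (-1.2816, -0.2072, -1.2127)
q⊗(0,ω) = (-0.9976107, -1.1226709, 0.6250328, -0.7236844)
updated quaternion q' = (0.6693, -0.1548, 0.0808, -0.7222)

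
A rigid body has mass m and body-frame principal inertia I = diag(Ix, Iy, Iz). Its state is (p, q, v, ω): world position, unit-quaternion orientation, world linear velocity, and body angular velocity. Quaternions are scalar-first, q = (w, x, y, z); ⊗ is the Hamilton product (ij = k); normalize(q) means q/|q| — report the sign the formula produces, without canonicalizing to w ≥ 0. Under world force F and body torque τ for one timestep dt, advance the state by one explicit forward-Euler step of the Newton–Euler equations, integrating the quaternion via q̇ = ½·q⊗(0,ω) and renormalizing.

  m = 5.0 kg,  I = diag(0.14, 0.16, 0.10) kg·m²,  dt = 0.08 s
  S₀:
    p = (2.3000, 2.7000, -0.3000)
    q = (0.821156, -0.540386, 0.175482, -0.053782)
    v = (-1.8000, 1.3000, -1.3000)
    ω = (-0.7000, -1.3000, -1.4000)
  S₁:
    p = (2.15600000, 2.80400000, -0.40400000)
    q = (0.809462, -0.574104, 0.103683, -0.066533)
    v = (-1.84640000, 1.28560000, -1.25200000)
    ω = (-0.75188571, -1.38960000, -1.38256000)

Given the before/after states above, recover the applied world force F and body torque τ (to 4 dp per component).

F = (-2.9000, -0.9000, 3.0000)
τ = (-0.2000, -0.1400, 0.0400)

Δω = ω₁−ω₀ = (-0.05188571, -0.08960000, 0.01744000)
ω₀×(Iω₀) = (-0.1092, 0.0392, 0.0182)
τ = I·(Δω/dt) + ω₀×(Iω₀) = (-0.2000, -0.1400, 0.0400)
v₁ − v₀ = (-0.04640000, -0.01440000, 0.04800000)
F = m·Δv/dt = (-2.9000, -0.9000, 3.0000)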